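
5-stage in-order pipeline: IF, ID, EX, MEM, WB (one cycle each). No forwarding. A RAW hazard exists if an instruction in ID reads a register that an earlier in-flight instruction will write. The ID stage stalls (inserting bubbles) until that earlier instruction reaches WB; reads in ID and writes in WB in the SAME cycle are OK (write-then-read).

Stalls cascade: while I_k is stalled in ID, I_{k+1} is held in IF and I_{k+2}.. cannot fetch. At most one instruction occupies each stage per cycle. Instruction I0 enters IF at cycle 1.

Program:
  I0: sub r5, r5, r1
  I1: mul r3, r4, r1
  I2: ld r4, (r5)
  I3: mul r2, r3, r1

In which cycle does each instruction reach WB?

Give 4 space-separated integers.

I0 sub r5 <- r5,r1: IF@1 ID@2 stall=0 (-) EX@3 MEM@4 WB@5
I1 mul r3 <- r4,r1: IF@2 ID@3 stall=0 (-) EX@4 MEM@5 WB@6
I2 ld r4 <- r5: IF@3 ID@4 stall=1 (RAW on I0.r5 (WB@5)) EX@6 MEM@7 WB@8
I3 mul r2 <- r3,r1: IF@4 ID@6 stall=0 (-) EX@7 MEM@8 WB@9

Answer: 5 6 8 9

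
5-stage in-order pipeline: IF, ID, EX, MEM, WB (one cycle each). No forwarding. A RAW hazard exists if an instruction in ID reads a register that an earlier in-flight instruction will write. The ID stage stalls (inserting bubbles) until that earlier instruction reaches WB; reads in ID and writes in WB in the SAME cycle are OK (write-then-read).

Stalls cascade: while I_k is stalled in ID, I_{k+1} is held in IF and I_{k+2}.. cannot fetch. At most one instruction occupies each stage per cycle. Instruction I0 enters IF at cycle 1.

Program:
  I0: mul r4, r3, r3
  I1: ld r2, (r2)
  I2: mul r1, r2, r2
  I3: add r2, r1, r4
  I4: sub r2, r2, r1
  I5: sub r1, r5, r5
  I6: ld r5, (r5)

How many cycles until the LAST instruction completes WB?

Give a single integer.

Answer: 17

Derivation:
I0 mul r4 <- r3,r3: IF@1 ID@2 stall=0 (-) EX@3 MEM@4 WB@5
I1 ld r2 <- r2: IF@2 ID@3 stall=0 (-) EX@4 MEM@5 WB@6
I2 mul r1 <- r2,r2: IF@3 ID@4 stall=2 (RAW on I1.r2 (WB@6)) EX@7 MEM@8 WB@9
I3 add r2 <- r1,r4: IF@4 ID@7 stall=2 (RAW on I2.r1 (WB@9)) EX@10 MEM@11 WB@12
I4 sub r2 <- r2,r1: IF@7 ID@10 stall=2 (RAW on I3.r2 (WB@12)) EX@13 MEM@14 WB@15
I5 sub r1 <- r5,r5: IF@10 ID@13 stall=0 (-) EX@14 MEM@15 WB@16
I6 ld r5 <- r5: IF@13 ID@14 stall=0 (-) EX@15 MEM@16 WB@17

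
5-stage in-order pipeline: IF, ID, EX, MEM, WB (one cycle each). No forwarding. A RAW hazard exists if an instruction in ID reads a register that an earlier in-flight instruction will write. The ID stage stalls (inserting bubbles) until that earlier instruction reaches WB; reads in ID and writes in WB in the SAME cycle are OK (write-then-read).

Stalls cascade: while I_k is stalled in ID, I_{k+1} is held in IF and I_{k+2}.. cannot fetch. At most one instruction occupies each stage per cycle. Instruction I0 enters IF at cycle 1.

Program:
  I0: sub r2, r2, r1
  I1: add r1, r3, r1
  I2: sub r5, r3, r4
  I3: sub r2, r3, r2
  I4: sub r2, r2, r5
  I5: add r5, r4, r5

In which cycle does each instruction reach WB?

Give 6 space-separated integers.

I0 sub r2 <- r2,r1: IF@1 ID@2 stall=0 (-) EX@3 MEM@4 WB@5
I1 add r1 <- r3,r1: IF@2 ID@3 stall=0 (-) EX@4 MEM@5 WB@6
I2 sub r5 <- r3,r4: IF@3 ID@4 stall=0 (-) EX@5 MEM@6 WB@7
I3 sub r2 <- r3,r2: IF@4 ID@5 stall=0 (-) EX@6 MEM@7 WB@8
I4 sub r2 <- r2,r5: IF@5 ID@6 stall=2 (RAW on I3.r2 (WB@8)) EX@9 MEM@10 WB@11
I5 add r5 <- r4,r5: IF@6 ID@9 stall=0 (-) EX@10 MEM@11 WB@12

Answer: 5 6 7 8 11 12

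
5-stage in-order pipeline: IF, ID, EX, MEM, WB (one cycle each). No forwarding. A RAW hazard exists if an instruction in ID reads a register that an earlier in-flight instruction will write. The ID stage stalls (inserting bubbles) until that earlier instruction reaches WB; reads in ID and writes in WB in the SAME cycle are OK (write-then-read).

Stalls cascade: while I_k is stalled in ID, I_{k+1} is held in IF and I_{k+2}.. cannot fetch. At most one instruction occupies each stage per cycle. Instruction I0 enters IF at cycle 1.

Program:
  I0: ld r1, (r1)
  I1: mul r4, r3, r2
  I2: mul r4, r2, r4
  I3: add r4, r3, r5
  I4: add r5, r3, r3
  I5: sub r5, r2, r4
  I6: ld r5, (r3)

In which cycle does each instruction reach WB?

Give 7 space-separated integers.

I0 ld r1 <- r1: IF@1 ID@2 stall=0 (-) EX@3 MEM@4 WB@5
I1 mul r4 <- r3,r2: IF@2 ID@3 stall=0 (-) EX@4 MEM@5 WB@6
I2 mul r4 <- r2,r4: IF@3 ID@4 stall=2 (RAW on I1.r4 (WB@6)) EX@7 MEM@8 WB@9
I3 add r4 <- r3,r5: IF@4 ID@7 stall=0 (-) EX@8 MEM@9 WB@10
I4 add r5 <- r3,r3: IF@7 ID@8 stall=0 (-) EX@9 MEM@10 WB@11
I5 sub r5 <- r2,r4: IF@8 ID@9 stall=1 (RAW on I3.r4 (WB@10)) EX@11 MEM@12 WB@13
I6 ld r5 <- r3: IF@9 ID@11 stall=0 (-) EX@12 MEM@13 WB@14

Answer: 5 6 9 10 11 13 14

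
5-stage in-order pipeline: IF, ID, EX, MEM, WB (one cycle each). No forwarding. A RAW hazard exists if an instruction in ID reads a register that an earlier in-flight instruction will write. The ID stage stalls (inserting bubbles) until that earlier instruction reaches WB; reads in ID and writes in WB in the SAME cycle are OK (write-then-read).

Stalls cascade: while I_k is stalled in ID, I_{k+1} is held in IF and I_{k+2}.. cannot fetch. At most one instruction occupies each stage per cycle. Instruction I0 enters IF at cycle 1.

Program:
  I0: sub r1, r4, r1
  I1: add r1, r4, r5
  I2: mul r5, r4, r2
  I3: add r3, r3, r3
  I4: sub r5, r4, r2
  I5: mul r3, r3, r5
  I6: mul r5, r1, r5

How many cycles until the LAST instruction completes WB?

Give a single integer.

Answer: 13

Derivation:
I0 sub r1 <- r4,r1: IF@1 ID@2 stall=0 (-) EX@3 MEM@4 WB@5
I1 add r1 <- r4,r5: IF@2 ID@3 stall=0 (-) EX@4 MEM@5 WB@6
I2 mul r5 <- r4,r2: IF@3 ID@4 stall=0 (-) EX@5 MEM@6 WB@7
I3 add r3 <- r3,r3: IF@4 ID@5 stall=0 (-) EX@6 MEM@7 WB@8
I4 sub r5 <- r4,r2: IF@5 ID@6 stall=0 (-) EX@7 MEM@8 WB@9
I5 mul r3 <- r3,r5: IF@6 ID@7 stall=2 (RAW on I4.r5 (WB@9)) EX@10 MEM@11 WB@12
I6 mul r5 <- r1,r5: IF@7 ID@10 stall=0 (-) EX@11 MEM@12 WB@13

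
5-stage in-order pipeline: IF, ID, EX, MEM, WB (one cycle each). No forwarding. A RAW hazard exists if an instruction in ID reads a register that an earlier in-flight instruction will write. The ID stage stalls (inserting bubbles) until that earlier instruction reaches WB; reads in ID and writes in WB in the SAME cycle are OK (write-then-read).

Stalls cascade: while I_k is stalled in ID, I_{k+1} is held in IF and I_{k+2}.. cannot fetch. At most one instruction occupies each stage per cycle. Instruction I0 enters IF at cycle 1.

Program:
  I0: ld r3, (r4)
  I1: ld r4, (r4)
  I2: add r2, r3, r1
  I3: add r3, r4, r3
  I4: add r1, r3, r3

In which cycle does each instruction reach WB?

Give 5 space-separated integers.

Answer: 5 6 8 9 12

Derivation:
I0 ld r3 <- r4: IF@1 ID@2 stall=0 (-) EX@3 MEM@4 WB@5
I1 ld r4 <- r4: IF@2 ID@3 stall=0 (-) EX@4 MEM@5 WB@6
I2 add r2 <- r3,r1: IF@3 ID@4 stall=1 (RAW on I0.r3 (WB@5)) EX@6 MEM@7 WB@8
I3 add r3 <- r4,r3: IF@4 ID@6 stall=0 (-) EX@7 MEM@8 WB@9
I4 add r1 <- r3,r3: IF@6 ID@7 stall=2 (RAW on I3.r3 (WB@9)) EX@10 MEM@11 WB@12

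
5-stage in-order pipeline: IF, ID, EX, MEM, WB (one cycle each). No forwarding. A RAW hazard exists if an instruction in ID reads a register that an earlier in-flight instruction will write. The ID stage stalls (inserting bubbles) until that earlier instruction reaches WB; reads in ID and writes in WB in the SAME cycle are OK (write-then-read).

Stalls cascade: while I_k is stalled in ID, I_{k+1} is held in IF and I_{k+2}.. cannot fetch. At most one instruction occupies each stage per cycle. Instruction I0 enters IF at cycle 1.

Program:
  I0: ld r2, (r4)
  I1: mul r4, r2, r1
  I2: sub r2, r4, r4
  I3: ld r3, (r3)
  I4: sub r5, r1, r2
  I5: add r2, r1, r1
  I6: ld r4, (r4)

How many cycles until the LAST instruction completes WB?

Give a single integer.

Answer: 16

Derivation:
I0 ld r2 <- r4: IF@1 ID@2 stall=0 (-) EX@3 MEM@4 WB@5
I1 mul r4 <- r2,r1: IF@2 ID@3 stall=2 (RAW on I0.r2 (WB@5)) EX@6 MEM@7 WB@8
I2 sub r2 <- r4,r4: IF@3 ID@6 stall=2 (RAW on I1.r4 (WB@8)) EX@9 MEM@10 WB@11
I3 ld r3 <- r3: IF@6 ID@9 stall=0 (-) EX@10 MEM@11 WB@12
I4 sub r5 <- r1,r2: IF@9 ID@10 stall=1 (RAW on I2.r2 (WB@11)) EX@12 MEM@13 WB@14
I5 add r2 <- r1,r1: IF@10 ID@12 stall=0 (-) EX@13 MEM@14 WB@15
I6 ld r4 <- r4: IF@12 ID@13 stall=0 (-) EX@14 MEM@15 WB@16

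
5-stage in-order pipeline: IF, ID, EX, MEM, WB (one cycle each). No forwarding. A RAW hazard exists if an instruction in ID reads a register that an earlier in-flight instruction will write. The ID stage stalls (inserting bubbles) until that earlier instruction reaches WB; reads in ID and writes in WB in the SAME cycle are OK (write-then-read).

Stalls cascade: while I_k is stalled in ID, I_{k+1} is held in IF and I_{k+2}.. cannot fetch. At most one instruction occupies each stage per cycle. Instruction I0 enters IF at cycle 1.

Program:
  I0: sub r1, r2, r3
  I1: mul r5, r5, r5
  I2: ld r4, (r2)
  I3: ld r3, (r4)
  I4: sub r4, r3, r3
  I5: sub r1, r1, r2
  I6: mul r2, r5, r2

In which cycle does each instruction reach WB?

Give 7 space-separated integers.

Answer: 5 6 7 10 13 14 15

Derivation:
I0 sub r1 <- r2,r3: IF@1 ID@2 stall=0 (-) EX@3 MEM@4 WB@5
I1 mul r5 <- r5,r5: IF@2 ID@3 stall=0 (-) EX@4 MEM@5 WB@6
I2 ld r4 <- r2: IF@3 ID@4 stall=0 (-) EX@5 MEM@6 WB@7
I3 ld r3 <- r4: IF@4 ID@5 stall=2 (RAW on I2.r4 (WB@7)) EX@8 MEM@9 WB@10
I4 sub r4 <- r3,r3: IF@5 ID@8 stall=2 (RAW on I3.r3 (WB@10)) EX@11 MEM@12 WB@13
I5 sub r1 <- r1,r2: IF@8 ID@11 stall=0 (-) EX@12 MEM@13 WB@14
I6 mul r2 <- r5,r2: IF@11 ID@12 stall=0 (-) EX@13 MEM@14 WB@15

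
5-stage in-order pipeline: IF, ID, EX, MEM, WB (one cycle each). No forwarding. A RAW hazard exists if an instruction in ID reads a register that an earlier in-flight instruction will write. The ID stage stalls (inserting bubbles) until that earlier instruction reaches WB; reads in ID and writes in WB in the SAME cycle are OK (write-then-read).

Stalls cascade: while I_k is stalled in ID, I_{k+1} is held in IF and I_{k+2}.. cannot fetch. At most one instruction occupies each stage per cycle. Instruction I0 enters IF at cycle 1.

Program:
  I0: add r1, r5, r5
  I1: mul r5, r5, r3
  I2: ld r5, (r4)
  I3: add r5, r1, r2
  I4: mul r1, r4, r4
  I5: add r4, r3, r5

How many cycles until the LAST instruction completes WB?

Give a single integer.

I0 add r1 <- r5,r5: IF@1 ID@2 stall=0 (-) EX@3 MEM@4 WB@5
I1 mul r5 <- r5,r3: IF@2 ID@3 stall=0 (-) EX@4 MEM@5 WB@6
I2 ld r5 <- r4: IF@3 ID@4 stall=0 (-) EX@5 MEM@6 WB@7
I3 add r5 <- r1,r2: IF@4 ID@5 stall=0 (-) EX@6 MEM@7 WB@8
I4 mul r1 <- r4,r4: IF@5 ID@6 stall=0 (-) EX@7 MEM@8 WB@9
I5 add r4 <- r3,r5: IF@6 ID@7 stall=1 (RAW on I3.r5 (WB@8)) EX@9 MEM@10 WB@11

Answer: 11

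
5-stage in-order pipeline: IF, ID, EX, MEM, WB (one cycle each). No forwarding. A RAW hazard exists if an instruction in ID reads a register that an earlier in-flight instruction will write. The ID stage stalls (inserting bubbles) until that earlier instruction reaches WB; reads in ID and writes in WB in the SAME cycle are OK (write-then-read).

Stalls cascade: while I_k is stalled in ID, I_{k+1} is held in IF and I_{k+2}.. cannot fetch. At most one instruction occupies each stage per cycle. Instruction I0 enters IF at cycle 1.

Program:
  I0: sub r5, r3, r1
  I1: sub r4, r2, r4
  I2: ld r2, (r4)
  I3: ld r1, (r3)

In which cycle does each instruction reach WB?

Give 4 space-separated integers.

I0 sub r5 <- r3,r1: IF@1 ID@2 stall=0 (-) EX@3 MEM@4 WB@5
I1 sub r4 <- r2,r4: IF@2 ID@3 stall=0 (-) EX@4 MEM@5 WB@6
I2 ld r2 <- r4: IF@3 ID@4 stall=2 (RAW on I1.r4 (WB@6)) EX@7 MEM@8 WB@9
I3 ld r1 <- r3: IF@4 ID@7 stall=0 (-) EX@8 MEM@9 WB@10

Answer: 5 6 9 10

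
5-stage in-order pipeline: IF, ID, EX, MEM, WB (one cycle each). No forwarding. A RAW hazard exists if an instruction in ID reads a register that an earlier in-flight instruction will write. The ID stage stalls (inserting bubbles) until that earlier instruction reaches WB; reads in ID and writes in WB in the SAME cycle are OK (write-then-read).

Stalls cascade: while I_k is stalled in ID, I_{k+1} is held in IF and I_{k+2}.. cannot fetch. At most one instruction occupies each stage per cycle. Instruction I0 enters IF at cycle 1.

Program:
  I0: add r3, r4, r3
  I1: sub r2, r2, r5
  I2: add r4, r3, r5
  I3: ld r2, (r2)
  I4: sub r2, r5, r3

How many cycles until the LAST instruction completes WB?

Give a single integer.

I0 add r3 <- r4,r3: IF@1 ID@2 stall=0 (-) EX@3 MEM@4 WB@5
I1 sub r2 <- r2,r5: IF@2 ID@3 stall=0 (-) EX@4 MEM@5 WB@6
I2 add r4 <- r3,r5: IF@3 ID@4 stall=1 (RAW on I0.r3 (WB@5)) EX@6 MEM@7 WB@8
I3 ld r2 <- r2: IF@4 ID@6 stall=0 (-) EX@7 MEM@8 WB@9
I4 sub r2 <- r5,r3: IF@6 ID@7 stall=0 (-) EX@8 MEM@9 WB@10

Answer: 10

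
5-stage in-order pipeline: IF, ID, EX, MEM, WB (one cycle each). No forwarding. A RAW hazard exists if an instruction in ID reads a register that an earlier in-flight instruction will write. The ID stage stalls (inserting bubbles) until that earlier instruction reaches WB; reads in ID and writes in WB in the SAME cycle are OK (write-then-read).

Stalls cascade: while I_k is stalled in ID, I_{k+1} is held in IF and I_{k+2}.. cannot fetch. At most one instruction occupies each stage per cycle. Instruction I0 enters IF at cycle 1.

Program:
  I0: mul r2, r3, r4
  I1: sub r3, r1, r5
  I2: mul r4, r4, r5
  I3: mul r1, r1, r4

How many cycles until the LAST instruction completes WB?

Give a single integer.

I0 mul r2 <- r3,r4: IF@1 ID@2 stall=0 (-) EX@3 MEM@4 WB@5
I1 sub r3 <- r1,r5: IF@2 ID@3 stall=0 (-) EX@4 MEM@5 WB@6
I2 mul r4 <- r4,r5: IF@3 ID@4 stall=0 (-) EX@5 MEM@6 WB@7
I3 mul r1 <- r1,r4: IF@4 ID@5 stall=2 (RAW on I2.r4 (WB@7)) EX@8 MEM@9 WB@10

Answer: 10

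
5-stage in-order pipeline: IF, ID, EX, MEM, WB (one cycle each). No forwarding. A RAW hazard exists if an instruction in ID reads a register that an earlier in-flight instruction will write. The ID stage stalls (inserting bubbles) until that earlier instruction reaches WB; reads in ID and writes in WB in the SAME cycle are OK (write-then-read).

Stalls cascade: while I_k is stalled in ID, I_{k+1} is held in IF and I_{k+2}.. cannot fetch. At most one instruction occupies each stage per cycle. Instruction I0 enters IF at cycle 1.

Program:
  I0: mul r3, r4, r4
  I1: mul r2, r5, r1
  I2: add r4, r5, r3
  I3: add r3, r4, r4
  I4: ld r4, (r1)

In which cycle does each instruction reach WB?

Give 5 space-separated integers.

Answer: 5 6 8 11 12

Derivation:
I0 mul r3 <- r4,r4: IF@1 ID@2 stall=0 (-) EX@3 MEM@4 WB@5
I1 mul r2 <- r5,r1: IF@2 ID@3 stall=0 (-) EX@4 MEM@5 WB@6
I2 add r4 <- r5,r3: IF@3 ID@4 stall=1 (RAW on I0.r3 (WB@5)) EX@6 MEM@7 WB@8
I3 add r3 <- r4,r4: IF@4 ID@6 stall=2 (RAW on I2.r4 (WB@8)) EX@9 MEM@10 WB@11
I4 ld r4 <- r1: IF@6 ID@9 stall=0 (-) EX@10 MEM@11 WB@12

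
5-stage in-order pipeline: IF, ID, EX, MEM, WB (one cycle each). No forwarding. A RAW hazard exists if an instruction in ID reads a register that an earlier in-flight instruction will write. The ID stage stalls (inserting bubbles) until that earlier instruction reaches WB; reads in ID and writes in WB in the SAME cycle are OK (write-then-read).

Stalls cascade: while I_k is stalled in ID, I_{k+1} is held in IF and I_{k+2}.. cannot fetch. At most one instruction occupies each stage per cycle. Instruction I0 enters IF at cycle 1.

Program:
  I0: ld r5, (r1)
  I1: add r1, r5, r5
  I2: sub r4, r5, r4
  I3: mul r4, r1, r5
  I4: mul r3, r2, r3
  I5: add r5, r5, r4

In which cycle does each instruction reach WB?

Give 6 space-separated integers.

Answer: 5 8 9 11 12 14

Derivation:
I0 ld r5 <- r1: IF@1 ID@2 stall=0 (-) EX@3 MEM@4 WB@5
I1 add r1 <- r5,r5: IF@2 ID@3 stall=2 (RAW on I0.r5 (WB@5)) EX@6 MEM@7 WB@8
I2 sub r4 <- r5,r4: IF@3 ID@6 stall=0 (-) EX@7 MEM@8 WB@9
I3 mul r4 <- r1,r5: IF@6 ID@7 stall=1 (RAW on I1.r1 (WB@8)) EX@9 MEM@10 WB@11
I4 mul r3 <- r2,r3: IF@7 ID@9 stall=0 (-) EX@10 MEM@11 WB@12
I5 add r5 <- r5,r4: IF@9 ID@10 stall=1 (RAW on I3.r4 (WB@11)) EX@12 MEM@13 WB@14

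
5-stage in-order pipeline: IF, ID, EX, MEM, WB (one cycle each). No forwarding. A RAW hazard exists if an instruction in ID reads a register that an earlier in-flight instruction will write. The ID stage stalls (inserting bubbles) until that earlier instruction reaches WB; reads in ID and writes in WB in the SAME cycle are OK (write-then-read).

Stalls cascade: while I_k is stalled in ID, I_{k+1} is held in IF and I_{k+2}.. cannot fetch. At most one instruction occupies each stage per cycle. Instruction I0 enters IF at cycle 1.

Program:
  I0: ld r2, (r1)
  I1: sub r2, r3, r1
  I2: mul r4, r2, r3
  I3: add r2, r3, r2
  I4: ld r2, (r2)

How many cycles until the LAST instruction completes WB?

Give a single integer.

I0 ld r2 <- r1: IF@1 ID@2 stall=0 (-) EX@3 MEM@4 WB@5
I1 sub r2 <- r3,r1: IF@2 ID@3 stall=0 (-) EX@4 MEM@5 WB@6
I2 mul r4 <- r2,r3: IF@3 ID@4 stall=2 (RAW on I1.r2 (WB@6)) EX@7 MEM@8 WB@9
I3 add r2 <- r3,r2: IF@4 ID@7 stall=0 (-) EX@8 MEM@9 WB@10
I4 ld r2 <- r2: IF@7 ID@8 stall=2 (RAW on I3.r2 (WB@10)) EX@11 MEM@12 WB@13

Answer: 13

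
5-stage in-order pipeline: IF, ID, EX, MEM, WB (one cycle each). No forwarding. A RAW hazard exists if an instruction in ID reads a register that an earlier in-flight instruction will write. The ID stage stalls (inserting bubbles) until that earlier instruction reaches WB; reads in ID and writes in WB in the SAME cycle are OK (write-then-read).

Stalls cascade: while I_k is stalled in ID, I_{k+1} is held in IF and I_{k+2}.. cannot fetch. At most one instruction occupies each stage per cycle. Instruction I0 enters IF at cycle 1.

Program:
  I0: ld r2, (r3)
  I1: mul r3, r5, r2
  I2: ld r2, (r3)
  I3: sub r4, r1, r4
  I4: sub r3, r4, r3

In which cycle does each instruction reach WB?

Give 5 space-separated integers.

I0 ld r2 <- r3: IF@1 ID@2 stall=0 (-) EX@3 MEM@4 WB@5
I1 mul r3 <- r5,r2: IF@2 ID@3 stall=2 (RAW on I0.r2 (WB@5)) EX@6 MEM@7 WB@8
I2 ld r2 <- r3: IF@3 ID@6 stall=2 (RAW on I1.r3 (WB@8)) EX@9 MEM@10 WB@11
I3 sub r4 <- r1,r4: IF@6 ID@9 stall=0 (-) EX@10 MEM@11 WB@12
I4 sub r3 <- r4,r3: IF@9 ID@10 stall=2 (RAW on I3.r4 (WB@12)) EX@13 MEM@14 WB@15

Answer: 5 8 11 12 15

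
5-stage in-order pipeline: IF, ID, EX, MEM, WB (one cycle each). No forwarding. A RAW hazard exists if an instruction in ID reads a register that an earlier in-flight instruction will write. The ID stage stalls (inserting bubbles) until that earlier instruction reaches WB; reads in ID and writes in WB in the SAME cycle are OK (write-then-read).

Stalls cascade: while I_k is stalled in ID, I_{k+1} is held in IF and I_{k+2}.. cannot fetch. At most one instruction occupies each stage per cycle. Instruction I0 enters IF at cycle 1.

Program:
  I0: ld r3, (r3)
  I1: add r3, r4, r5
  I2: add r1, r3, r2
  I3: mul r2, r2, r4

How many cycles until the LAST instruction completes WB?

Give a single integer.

I0 ld r3 <- r3: IF@1 ID@2 stall=0 (-) EX@3 MEM@4 WB@5
I1 add r3 <- r4,r5: IF@2 ID@3 stall=0 (-) EX@4 MEM@5 WB@6
I2 add r1 <- r3,r2: IF@3 ID@4 stall=2 (RAW on I1.r3 (WB@6)) EX@7 MEM@8 WB@9
I3 mul r2 <- r2,r4: IF@4 ID@7 stall=0 (-) EX@8 MEM@9 WB@10

Answer: 10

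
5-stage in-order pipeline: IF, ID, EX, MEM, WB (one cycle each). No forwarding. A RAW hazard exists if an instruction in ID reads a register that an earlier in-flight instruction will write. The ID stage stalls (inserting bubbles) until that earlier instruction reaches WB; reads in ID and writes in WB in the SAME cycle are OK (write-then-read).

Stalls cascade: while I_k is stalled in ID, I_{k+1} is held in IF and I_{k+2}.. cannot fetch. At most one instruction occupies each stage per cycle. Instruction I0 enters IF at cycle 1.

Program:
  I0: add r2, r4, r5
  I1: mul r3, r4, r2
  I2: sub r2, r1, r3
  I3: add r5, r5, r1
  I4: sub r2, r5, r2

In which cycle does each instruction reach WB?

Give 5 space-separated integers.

I0 add r2 <- r4,r5: IF@1 ID@2 stall=0 (-) EX@3 MEM@4 WB@5
I1 mul r3 <- r4,r2: IF@2 ID@3 stall=2 (RAW on I0.r2 (WB@5)) EX@6 MEM@7 WB@8
I2 sub r2 <- r1,r3: IF@3 ID@6 stall=2 (RAW on I1.r3 (WB@8)) EX@9 MEM@10 WB@11
I3 add r5 <- r5,r1: IF@6 ID@9 stall=0 (-) EX@10 MEM@11 WB@12
I4 sub r2 <- r5,r2: IF@9 ID@10 stall=2 (RAW on I3.r5 (WB@12)) EX@13 MEM@14 WB@15

Answer: 5 8 11 12 15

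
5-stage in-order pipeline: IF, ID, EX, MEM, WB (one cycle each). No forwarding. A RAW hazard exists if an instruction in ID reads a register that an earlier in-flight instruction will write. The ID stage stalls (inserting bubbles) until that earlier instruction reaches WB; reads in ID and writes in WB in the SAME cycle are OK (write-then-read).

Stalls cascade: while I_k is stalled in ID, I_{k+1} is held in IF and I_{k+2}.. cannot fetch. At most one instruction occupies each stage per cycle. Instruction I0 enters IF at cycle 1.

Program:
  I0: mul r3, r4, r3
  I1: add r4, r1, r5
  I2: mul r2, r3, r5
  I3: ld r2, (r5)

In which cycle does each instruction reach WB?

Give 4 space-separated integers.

Answer: 5 6 8 9

Derivation:
I0 mul r3 <- r4,r3: IF@1 ID@2 stall=0 (-) EX@3 MEM@4 WB@5
I1 add r4 <- r1,r5: IF@2 ID@3 stall=0 (-) EX@4 MEM@5 WB@6
I2 mul r2 <- r3,r5: IF@3 ID@4 stall=1 (RAW on I0.r3 (WB@5)) EX@6 MEM@7 WB@8
I3 ld r2 <- r5: IF@4 ID@6 stall=0 (-) EX@7 MEM@8 WB@9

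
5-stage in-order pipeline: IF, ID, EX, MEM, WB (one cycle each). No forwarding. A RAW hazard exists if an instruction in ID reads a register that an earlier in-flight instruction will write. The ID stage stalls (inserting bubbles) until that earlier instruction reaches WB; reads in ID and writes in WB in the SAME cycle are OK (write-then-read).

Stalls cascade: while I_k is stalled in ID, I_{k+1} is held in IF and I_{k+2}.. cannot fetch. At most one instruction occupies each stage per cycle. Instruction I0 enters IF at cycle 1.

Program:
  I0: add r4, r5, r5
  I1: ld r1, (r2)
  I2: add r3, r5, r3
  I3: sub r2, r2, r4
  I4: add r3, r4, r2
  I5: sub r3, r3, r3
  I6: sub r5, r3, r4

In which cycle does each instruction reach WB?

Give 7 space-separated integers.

Answer: 5 6 7 8 11 14 17

Derivation:
I0 add r4 <- r5,r5: IF@1 ID@2 stall=0 (-) EX@3 MEM@4 WB@5
I1 ld r1 <- r2: IF@2 ID@3 stall=0 (-) EX@4 MEM@5 WB@6
I2 add r3 <- r5,r3: IF@3 ID@4 stall=0 (-) EX@5 MEM@6 WB@7
I3 sub r2 <- r2,r4: IF@4 ID@5 stall=0 (-) EX@6 MEM@7 WB@8
I4 add r3 <- r4,r2: IF@5 ID@6 stall=2 (RAW on I3.r2 (WB@8)) EX@9 MEM@10 WB@11
I5 sub r3 <- r3,r3: IF@6 ID@9 stall=2 (RAW on I4.r3 (WB@11)) EX@12 MEM@13 WB@14
I6 sub r5 <- r3,r4: IF@9 ID@12 stall=2 (RAW on I5.r3 (WB@14)) EX@15 MEM@16 WB@17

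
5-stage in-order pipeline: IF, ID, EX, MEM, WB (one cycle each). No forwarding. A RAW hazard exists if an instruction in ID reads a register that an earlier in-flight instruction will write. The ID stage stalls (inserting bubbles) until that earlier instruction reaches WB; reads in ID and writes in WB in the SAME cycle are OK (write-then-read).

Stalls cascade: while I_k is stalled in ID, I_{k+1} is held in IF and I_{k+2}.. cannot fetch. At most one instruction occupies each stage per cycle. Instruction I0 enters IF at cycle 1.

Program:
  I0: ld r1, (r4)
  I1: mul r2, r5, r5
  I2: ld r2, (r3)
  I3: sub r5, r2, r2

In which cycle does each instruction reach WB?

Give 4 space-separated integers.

Answer: 5 6 7 10

Derivation:
I0 ld r1 <- r4: IF@1 ID@2 stall=0 (-) EX@3 MEM@4 WB@5
I1 mul r2 <- r5,r5: IF@2 ID@3 stall=0 (-) EX@4 MEM@5 WB@6
I2 ld r2 <- r3: IF@3 ID@4 stall=0 (-) EX@5 MEM@6 WB@7
I3 sub r5 <- r2,r2: IF@4 ID@5 stall=2 (RAW on I2.r2 (WB@7)) EX@8 MEM@9 WB@10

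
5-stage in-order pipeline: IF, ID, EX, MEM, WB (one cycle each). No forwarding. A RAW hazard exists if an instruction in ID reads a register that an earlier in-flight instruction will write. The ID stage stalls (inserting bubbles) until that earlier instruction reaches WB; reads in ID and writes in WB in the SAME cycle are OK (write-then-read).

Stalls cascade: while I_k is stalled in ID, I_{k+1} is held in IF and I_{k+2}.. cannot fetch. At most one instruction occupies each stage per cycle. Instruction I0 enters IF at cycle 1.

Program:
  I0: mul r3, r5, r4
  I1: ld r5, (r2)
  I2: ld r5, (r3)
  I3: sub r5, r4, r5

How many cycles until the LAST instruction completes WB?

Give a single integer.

Answer: 11

Derivation:
I0 mul r3 <- r5,r4: IF@1 ID@2 stall=0 (-) EX@3 MEM@4 WB@5
I1 ld r5 <- r2: IF@2 ID@3 stall=0 (-) EX@4 MEM@5 WB@6
I2 ld r5 <- r3: IF@3 ID@4 stall=1 (RAW on I0.r3 (WB@5)) EX@6 MEM@7 WB@8
I3 sub r5 <- r4,r5: IF@4 ID@6 stall=2 (RAW on I2.r5 (WB@8)) EX@9 MEM@10 WB@11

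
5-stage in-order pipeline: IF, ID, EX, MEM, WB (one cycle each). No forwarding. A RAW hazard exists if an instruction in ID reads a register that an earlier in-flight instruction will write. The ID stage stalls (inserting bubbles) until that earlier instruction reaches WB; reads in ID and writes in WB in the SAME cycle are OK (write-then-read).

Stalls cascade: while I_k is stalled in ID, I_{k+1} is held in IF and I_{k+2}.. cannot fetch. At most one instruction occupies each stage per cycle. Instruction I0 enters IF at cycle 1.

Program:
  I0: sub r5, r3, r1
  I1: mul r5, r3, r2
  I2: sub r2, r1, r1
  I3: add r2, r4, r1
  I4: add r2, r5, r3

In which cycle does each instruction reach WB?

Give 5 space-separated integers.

Answer: 5 6 7 8 9

Derivation:
I0 sub r5 <- r3,r1: IF@1 ID@2 stall=0 (-) EX@3 MEM@4 WB@5
I1 mul r5 <- r3,r2: IF@2 ID@3 stall=0 (-) EX@4 MEM@5 WB@6
I2 sub r2 <- r1,r1: IF@3 ID@4 stall=0 (-) EX@5 MEM@6 WB@7
I3 add r2 <- r4,r1: IF@4 ID@5 stall=0 (-) EX@6 MEM@7 WB@8
I4 add r2 <- r5,r3: IF@5 ID@6 stall=0 (-) EX@7 MEM@8 WB@9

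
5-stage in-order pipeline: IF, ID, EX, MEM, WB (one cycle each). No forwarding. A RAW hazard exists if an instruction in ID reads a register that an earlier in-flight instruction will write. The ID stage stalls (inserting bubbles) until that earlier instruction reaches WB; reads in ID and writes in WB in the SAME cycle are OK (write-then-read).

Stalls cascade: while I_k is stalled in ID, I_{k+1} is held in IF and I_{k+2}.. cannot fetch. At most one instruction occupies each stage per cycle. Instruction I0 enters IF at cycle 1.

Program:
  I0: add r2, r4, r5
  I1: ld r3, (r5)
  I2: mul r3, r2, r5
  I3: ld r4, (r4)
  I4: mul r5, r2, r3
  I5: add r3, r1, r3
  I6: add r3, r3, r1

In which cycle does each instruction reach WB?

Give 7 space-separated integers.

I0 add r2 <- r4,r5: IF@1 ID@2 stall=0 (-) EX@3 MEM@4 WB@5
I1 ld r3 <- r5: IF@2 ID@3 stall=0 (-) EX@4 MEM@5 WB@6
I2 mul r3 <- r2,r5: IF@3 ID@4 stall=1 (RAW on I0.r2 (WB@5)) EX@6 MEM@7 WB@8
I3 ld r4 <- r4: IF@4 ID@6 stall=0 (-) EX@7 MEM@8 WB@9
I4 mul r5 <- r2,r3: IF@6 ID@7 stall=1 (RAW on I2.r3 (WB@8)) EX@9 MEM@10 WB@11
I5 add r3 <- r1,r3: IF@7 ID@9 stall=0 (-) EX@10 MEM@11 WB@12
I6 add r3 <- r3,r1: IF@9 ID@10 stall=2 (RAW on I5.r3 (WB@12)) EX@13 MEM@14 WB@15

Answer: 5 6 8 9 11 12 15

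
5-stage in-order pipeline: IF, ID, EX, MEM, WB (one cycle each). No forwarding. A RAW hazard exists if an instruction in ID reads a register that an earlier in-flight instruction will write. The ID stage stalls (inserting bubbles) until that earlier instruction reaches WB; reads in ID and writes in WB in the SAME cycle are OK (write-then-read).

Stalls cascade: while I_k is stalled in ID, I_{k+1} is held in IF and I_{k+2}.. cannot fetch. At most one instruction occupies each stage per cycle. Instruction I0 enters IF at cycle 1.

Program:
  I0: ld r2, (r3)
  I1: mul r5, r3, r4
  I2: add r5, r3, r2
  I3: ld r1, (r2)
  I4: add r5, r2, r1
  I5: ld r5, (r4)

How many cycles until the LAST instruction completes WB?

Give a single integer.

Answer: 13

Derivation:
I0 ld r2 <- r3: IF@1 ID@2 stall=0 (-) EX@3 MEM@4 WB@5
I1 mul r5 <- r3,r4: IF@2 ID@3 stall=0 (-) EX@4 MEM@5 WB@6
I2 add r5 <- r3,r2: IF@3 ID@4 stall=1 (RAW on I0.r2 (WB@5)) EX@6 MEM@7 WB@8
I3 ld r1 <- r2: IF@4 ID@6 stall=0 (-) EX@7 MEM@8 WB@9
I4 add r5 <- r2,r1: IF@6 ID@7 stall=2 (RAW on I3.r1 (WB@9)) EX@10 MEM@11 WB@12
I5 ld r5 <- r4: IF@7 ID@10 stall=0 (-) EX@11 MEM@12 WB@13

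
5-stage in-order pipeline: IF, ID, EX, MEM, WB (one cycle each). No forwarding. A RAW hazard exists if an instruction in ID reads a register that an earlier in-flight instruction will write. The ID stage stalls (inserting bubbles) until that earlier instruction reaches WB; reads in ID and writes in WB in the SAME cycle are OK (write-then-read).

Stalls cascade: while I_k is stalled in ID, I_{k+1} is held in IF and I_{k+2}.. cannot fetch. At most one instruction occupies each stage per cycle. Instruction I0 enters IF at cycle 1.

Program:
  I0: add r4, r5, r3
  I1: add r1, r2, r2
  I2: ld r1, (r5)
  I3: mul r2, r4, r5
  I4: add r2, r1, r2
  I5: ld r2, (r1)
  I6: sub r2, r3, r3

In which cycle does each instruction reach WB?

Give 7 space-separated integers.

Answer: 5 6 7 8 11 12 13

Derivation:
I0 add r4 <- r5,r3: IF@1 ID@2 stall=0 (-) EX@3 MEM@4 WB@5
I1 add r1 <- r2,r2: IF@2 ID@3 stall=0 (-) EX@4 MEM@5 WB@6
I2 ld r1 <- r5: IF@3 ID@4 stall=0 (-) EX@5 MEM@6 WB@7
I3 mul r2 <- r4,r5: IF@4 ID@5 stall=0 (-) EX@6 MEM@7 WB@8
I4 add r2 <- r1,r2: IF@5 ID@6 stall=2 (RAW on I3.r2 (WB@8)) EX@9 MEM@10 WB@11
I5 ld r2 <- r1: IF@6 ID@9 stall=0 (-) EX@10 MEM@11 WB@12
I6 sub r2 <- r3,r3: IF@9 ID@10 stall=0 (-) EX@11 MEM@12 WB@13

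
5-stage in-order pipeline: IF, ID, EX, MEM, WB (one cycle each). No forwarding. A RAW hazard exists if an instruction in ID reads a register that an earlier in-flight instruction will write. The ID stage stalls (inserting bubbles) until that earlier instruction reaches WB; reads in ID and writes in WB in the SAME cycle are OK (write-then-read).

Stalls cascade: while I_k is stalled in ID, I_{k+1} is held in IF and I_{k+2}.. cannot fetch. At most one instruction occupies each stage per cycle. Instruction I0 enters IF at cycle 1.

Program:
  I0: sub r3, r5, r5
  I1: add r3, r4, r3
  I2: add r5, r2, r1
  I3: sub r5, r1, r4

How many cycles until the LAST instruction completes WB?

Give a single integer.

Answer: 10

Derivation:
I0 sub r3 <- r5,r5: IF@1 ID@2 stall=0 (-) EX@3 MEM@4 WB@5
I1 add r3 <- r4,r3: IF@2 ID@3 stall=2 (RAW on I0.r3 (WB@5)) EX@6 MEM@7 WB@8
I2 add r5 <- r2,r1: IF@3 ID@6 stall=0 (-) EX@7 MEM@8 WB@9
I3 sub r5 <- r1,r4: IF@6 ID@7 stall=0 (-) EX@8 MEM@9 WB@10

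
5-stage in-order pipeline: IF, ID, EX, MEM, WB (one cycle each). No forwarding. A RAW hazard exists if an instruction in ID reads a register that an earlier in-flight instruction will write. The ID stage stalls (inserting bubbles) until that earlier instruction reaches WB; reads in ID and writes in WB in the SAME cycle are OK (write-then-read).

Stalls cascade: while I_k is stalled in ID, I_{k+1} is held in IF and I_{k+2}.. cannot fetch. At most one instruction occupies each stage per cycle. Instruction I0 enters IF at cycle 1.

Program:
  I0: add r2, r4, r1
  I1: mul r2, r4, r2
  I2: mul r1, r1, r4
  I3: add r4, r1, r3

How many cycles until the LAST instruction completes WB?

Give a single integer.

I0 add r2 <- r4,r1: IF@1 ID@2 stall=0 (-) EX@3 MEM@4 WB@5
I1 mul r2 <- r4,r2: IF@2 ID@3 stall=2 (RAW on I0.r2 (WB@5)) EX@6 MEM@7 WB@8
I2 mul r1 <- r1,r4: IF@3 ID@6 stall=0 (-) EX@7 MEM@8 WB@9
I3 add r4 <- r1,r3: IF@6 ID@7 stall=2 (RAW on I2.r1 (WB@9)) EX@10 MEM@11 WB@12

Answer: 12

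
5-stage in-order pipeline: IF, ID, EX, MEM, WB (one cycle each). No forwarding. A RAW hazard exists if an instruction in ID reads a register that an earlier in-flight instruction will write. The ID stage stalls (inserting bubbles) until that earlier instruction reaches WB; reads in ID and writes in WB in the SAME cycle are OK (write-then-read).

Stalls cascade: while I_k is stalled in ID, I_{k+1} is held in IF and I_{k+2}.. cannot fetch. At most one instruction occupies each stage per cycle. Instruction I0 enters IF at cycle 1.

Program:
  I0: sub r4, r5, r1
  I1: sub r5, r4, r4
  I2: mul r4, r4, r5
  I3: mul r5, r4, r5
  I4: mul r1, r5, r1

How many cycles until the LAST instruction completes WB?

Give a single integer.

Answer: 17

Derivation:
I0 sub r4 <- r5,r1: IF@1 ID@2 stall=0 (-) EX@3 MEM@4 WB@5
I1 sub r5 <- r4,r4: IF@2 ID@3 stall=2 (RAW on I0.r4 (WB@5)) EX@6 MEM@7 WB@8
I2 mul r4 <- r4,r5: IF@3 ID@6 stall=2 (RAW on I1.r5 (WB@8)) EX@9 MEM@10 WB@11
I3 mul r5 <- r4,r5: IF@6 ID@9 stall=2 (RAW on I2.r4 (WB@11)) EX@12 MEM@13 WB@14
I4 mul r1 <- r5,r1: IF@9 ID@12 stall=2 (RAW on I3.r5 (WB@14)) EX@15 MEM@16 WB@17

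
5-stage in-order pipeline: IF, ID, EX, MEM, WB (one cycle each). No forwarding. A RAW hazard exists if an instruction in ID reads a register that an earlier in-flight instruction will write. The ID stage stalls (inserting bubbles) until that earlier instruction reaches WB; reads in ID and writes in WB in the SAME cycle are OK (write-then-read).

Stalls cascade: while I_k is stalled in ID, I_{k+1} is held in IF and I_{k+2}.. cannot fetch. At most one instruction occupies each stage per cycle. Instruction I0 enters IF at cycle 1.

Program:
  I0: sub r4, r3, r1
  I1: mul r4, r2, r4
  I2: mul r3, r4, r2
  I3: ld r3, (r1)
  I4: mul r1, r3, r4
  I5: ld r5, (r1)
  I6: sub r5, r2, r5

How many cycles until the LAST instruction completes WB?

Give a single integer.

Answer: 21

Derivation:
I0 sub r4 <- r3,r1: IF@1 ID@2 stall=0 (-) EX@3 MEM@4 WB@5
I1 mul r4 <- r2,r4: IF@2 ID@3 stall=2 (RAW on I0.r4 (WB@5)) EX@6 MEM@7 WB@8
I2 mul r3 <- r4,r2: IF@3 ID@6 stall=2 (RAW on I1.r4 (WB@8)) EX@9 MEM@10 WB@11
I3 ld r3 <- r1: IF@6 ID@9 stall=0 (-) EX@10 MEM@11 WB@12
I4 mul r1 <- r3,r4: IF@9 ID@10 stall=2 (RAW on I3.r3 (WB@12)) EX@13 MEM@14 WB@15
I5 ld r5 <- r1: IF@10 ID@13 stall=2 (RAW on I4.r1 (WB@15)) EX@16 MEM@17 WB@18
I6 sub r5 <- r2,r5: IF@13 ID@16 stall=2 (RAW on I5.r5 (WB@18)) EX@19 MEM@20 WB@21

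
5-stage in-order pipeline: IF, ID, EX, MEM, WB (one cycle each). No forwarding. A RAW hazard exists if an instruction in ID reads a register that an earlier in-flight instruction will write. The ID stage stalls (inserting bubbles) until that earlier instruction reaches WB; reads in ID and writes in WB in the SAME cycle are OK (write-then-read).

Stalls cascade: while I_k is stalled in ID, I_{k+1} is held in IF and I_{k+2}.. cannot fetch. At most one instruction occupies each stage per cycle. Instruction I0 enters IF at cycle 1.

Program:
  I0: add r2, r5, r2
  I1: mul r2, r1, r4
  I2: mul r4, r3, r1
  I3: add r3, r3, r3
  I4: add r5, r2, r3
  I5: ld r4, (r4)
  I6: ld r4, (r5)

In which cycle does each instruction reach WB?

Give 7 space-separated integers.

I0 add r2 <- r5,r2: IF@1 ID@2 stall=0 (-) EX@3 MEM@4 WB@5
I1 mul r2 <- r1,r4: IF@2 ID@3 stall=0 (-) EX@4 MEM@5 WB@6
I2 mul r4 <- r3,r1: IF@3 ID@4 stall=0 (-) EX@5 MEM@6 WB@7
I3 add r3 <- r3,r3: IF@4 ID@5 stall=0 (-) EX@6 MEM@7 WB@8
I4 add r5 <- r2,r3: IF@5 ID@6 stall=2 (RAW on I3.r3 (WB@8)) EX@9 MEM@10 WB@11
I5 ld r4 <- r4: IF@6 ID@9 stall=0 (-) EX@10 MEM@11 WB@12
I6 ld r4 <- r5: IF@9 ID@10 stall=1 (RAW on I4.r5 (WB@11)) EX@12 MEM@13 WB@14

Answer: 5 6 7 8 11 12 14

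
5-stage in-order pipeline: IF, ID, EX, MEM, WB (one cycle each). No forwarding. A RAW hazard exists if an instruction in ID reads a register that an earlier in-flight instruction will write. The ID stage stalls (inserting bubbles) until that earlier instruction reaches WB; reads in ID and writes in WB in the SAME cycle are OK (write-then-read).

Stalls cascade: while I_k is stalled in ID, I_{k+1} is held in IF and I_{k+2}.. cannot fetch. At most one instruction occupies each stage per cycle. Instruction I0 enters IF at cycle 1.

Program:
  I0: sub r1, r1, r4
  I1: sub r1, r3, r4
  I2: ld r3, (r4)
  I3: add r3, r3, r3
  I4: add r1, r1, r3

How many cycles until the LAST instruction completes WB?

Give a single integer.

I0 sub r1 <- r1,r4: IF@1 ID@2 stall=0 (-) EX@3 MEM@4 WB@5
I1 sub r1 <- r3,r4: IF@2 ID@3 stall=0 (-) EX@4 MEM@5 WB@6
I2 ld r3 <- r4: IF@3 ID@4 stall=0 (-) EX@5 MEM@6 WB@7
I3 add r3 <- r3,r3: IF@4 ID@5 stall=2 (RAW on I2.r3 (WB@7)) EX@8 MEM@9 WB@10
I4 add r1 <- r1,r3: IF@5 ID@8 stall=2 (RAW on I3.r3 (WB@10)) EX@11 MEM@12 WB@13

Answer: 13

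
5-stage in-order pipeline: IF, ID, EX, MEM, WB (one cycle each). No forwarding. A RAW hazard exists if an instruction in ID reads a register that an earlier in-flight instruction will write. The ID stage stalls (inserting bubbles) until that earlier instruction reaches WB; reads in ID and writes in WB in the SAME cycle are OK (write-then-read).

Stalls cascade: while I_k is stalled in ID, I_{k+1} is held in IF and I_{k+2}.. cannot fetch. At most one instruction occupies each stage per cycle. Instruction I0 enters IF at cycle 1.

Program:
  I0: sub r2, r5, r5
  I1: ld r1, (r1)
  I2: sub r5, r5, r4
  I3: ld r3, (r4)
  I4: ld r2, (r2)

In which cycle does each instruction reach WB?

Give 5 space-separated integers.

I0 sub r2 <- r5,r5: IF@1 ID@2 stall=0 (-) EX@3 MEM@4 WB@5
I1 ld r1 <- r1: IF@2 ID@3 stall=0 (-) EX@4 MEM@5 WB@6
I2 sub r5 <- r5,r4: IF@3 ID@4 stall=0 (-) EX@5 MEM@6 WB@7
I3 ld r3 <- r4: IF@4 ID@5 stall=0 (-) EX@6 MEM@7 WB@8
I4 ld r2 <- r2: IF@5 ID@6 stall=0 (-) EX@7 MEM@8 WB@9

Answer: 5 6 7 8 9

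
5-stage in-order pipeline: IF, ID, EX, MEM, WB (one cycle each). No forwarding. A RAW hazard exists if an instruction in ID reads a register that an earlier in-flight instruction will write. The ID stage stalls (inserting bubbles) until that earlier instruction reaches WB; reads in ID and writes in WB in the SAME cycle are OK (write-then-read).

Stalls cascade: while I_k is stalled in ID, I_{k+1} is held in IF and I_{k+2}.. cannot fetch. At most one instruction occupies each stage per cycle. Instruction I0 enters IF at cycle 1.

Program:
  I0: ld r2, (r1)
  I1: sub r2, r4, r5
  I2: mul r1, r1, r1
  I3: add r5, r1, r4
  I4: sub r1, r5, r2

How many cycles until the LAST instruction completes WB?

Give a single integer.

Answer: 13

Derivation:
I0 ld r2 <- r1: IF@1 ID@2 stall=0 (-) EX@3 MEM@4 WB@5
I1 sub r2 <- r4,r5: IF@2 ID@3 stall=0 (-) EX@4 MEM@5 WB@6
I2 mul r1 <- r1,r1: IF@3 ID@4 stall=0 (-) EX@5 MEM@6 WB@7
I3 add r5 <- r1,r4: IF@4 ID@5 stall=2 (RAW on I2.r1 (WB@7)) EX@8 MEM@9 WB@10
I4 sub r1 <- r5,r2: IF@5 ID@8 stall=2 (RAW on I3.r5 (WB@10)) EX@11 MEM@12 WB@13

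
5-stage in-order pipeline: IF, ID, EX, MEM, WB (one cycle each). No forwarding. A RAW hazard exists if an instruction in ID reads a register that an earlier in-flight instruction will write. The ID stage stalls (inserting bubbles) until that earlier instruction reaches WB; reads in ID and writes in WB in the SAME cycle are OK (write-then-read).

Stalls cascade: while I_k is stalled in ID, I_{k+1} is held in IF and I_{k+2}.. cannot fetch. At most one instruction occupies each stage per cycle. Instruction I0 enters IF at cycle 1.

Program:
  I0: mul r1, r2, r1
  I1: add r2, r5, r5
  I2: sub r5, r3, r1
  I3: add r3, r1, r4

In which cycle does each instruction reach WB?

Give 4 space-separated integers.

I0 mul r1 <- r2,r1: IF@1 ID@2 stall=0 (-) EX@3 MEM@4 WB@5
I1 add r2 <- r5,r5: IF@2 ID@3 stall=0 (-) EX@4 MEM@5 WB@6
I2 sub r5 <- r3,r1: IF@3 ID@4 stall=1 (RAW on I0.r1 (WB@5)) EX@6 MEM@7 WB@8
I3 add r3 <- r1,r4: IF@4 ID@6 stall=0 (-) EX@7 MEM@8 WB@9

Answer: 5 6 8 9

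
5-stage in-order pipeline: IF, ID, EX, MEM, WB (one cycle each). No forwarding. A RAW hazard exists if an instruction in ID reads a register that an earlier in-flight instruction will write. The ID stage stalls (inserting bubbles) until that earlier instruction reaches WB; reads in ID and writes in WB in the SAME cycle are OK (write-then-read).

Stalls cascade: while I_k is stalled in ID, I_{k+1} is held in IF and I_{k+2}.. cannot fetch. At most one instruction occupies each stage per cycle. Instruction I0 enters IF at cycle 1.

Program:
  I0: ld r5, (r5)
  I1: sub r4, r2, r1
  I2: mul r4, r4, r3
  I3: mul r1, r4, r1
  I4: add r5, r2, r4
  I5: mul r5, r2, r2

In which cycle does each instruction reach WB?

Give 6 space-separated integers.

I0 ld r5 <- r5: IF@1 ID@2 stall=0 (-) EX@3 MEM@4 WB@5
I1 sub r4 <- r2,r1: IF@2 ID@3 stall=0 (-) EX@4 MEM@5 WB@6
I2 mul r4 <- r4,r3: IF@3 ID@4 stall=2 (RAW on I1.r4 (WB@6)) EX@7 MEM@8 WB@9
I3 mul r1 <- r4,r1: IF@4 ID@7 stall=2 (RAW on I2.r4 (WB@9)) EX@10 MEM@11 WB@12
I4 add r5 <- r2,r4: IF@7 ID@10 stall=0 (-) EX@11 MEM@12 WB@13
I5 mul r5 <- r2,r2: IF@10 ID@11 stall=0 (-) EX@12 MEM@13 WB@14

Answer: 5 6 9 12 13 14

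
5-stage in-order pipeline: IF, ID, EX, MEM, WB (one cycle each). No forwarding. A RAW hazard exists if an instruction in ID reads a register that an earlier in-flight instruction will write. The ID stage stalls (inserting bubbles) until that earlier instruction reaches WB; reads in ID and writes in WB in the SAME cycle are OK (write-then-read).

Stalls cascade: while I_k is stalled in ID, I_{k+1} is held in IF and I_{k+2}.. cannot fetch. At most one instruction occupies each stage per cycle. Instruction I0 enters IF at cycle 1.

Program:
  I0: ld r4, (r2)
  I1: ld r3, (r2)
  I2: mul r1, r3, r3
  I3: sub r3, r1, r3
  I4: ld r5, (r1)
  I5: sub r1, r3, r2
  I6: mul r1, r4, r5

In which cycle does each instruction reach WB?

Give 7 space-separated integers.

Answer: 5 6 9 12 13 15 16

Derivation:
I0 ld r4 <- r2: IF@1 ID@2 stall=0 (-) EX@3 MEM@4 WB@5
I1 ld r3 <- r2: IF@2 ID@3 stall=0 (-) EX@4 MEM@5 WB@6
I2 mul r1 <- r3,r3: IF@3 ID@4 stall=2 (RAW on I1.r3 (WB@6)) EX@7 MEM@8 WB@9
I3 sub r3 <- r1,r3: IF@4 ID@7 stall=2 (RAW on I2.r1 (WB@9)) EX@10 MEM@11 WB@12
I4 ld r5 <- r1: IF@7 ID@10 stall=0 (-) EX@11 MEM@12 WB@13
I5 sub r1 <- r3,r2: IF@10 ID@11 stall=1 (RAW on I3.r3 (WB@12)) EX@13 MEM@14 WB@15
I6 mul r1 <- r4,r5: IF@11 ID@13 stall=0 (-) EX@14 MEM@15 WB@16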